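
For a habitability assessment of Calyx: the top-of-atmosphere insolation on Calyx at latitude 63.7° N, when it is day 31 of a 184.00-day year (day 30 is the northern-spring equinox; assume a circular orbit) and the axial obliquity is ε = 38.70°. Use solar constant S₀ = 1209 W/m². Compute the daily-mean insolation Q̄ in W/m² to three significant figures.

Solar longitude: λ_s = 360° × (31 − 30)/184.00 = 1.957°.
sin δ = sin 38.70° × sin 1.957° = 0.02135, so δ = +1.223°.
cos H₀ = −tan(+63.7°) tan(+1.223°) = -0.0432, H₀ = 1.6140 rad.
Bracket: H₀ sin φ sin δ + cos φ cos δ sin H₀ = 1.6140×0.89649×0.02135 + 0.44307×0.99977×0.99907 = 0.030892 + 0.442556 = 0.473448.
Q̄ = (S₀/π) × [bracket] = (1209/π) × 0.473448 = 182.2 W/m².

Q̄ ≈ 182 W/m²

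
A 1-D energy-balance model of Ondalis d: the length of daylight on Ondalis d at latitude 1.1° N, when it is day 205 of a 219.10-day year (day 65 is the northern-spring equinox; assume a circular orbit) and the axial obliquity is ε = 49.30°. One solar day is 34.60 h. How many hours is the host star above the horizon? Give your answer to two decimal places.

17.15 h

Solar longitude: L_s = 360° × (205 − 65)/219.10 = 230.032°.
sin δ = sin 49.30° × sin 230.032° = -0.58104, so δ = -35.523°.
cos h₀ = −tan ϕ · tan δ = −tan(+1.1°) × tan(-35.523°) = 0.0137, so h₀ = 1.5571 rad = 89.21°.
Daylight = 2h₀/(2π) × 34.60 h = (1.5571/π) × 34.60 = 17.15 h.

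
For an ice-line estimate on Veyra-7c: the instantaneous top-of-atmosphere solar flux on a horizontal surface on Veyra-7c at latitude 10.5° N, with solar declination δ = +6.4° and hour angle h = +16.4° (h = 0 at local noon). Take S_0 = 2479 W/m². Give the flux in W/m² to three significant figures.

cos θ_z = sin ϕ sin δ + cos ϕ cos δ cos h = 0.020314 + 0.937372 = 0.957686.
Flux = S_0 · cos θ_z = 2479 × 0.957686 = 2374 W/m².

2.37e+03 W/m²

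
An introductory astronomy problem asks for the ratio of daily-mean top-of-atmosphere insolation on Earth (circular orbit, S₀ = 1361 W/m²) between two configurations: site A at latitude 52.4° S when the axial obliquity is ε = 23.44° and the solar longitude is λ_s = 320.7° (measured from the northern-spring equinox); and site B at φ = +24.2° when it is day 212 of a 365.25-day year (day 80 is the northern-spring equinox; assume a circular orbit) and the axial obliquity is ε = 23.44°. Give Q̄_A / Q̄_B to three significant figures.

— Configuration A (φ=-52.4°):
Solar declination: sin δ = sin ε · sin λ_s = sin 23.44° × sin 320.7° = -0.25195, so δ = -14.593°.
cos H₀ = −tan(-52.4°) tan(-14.593°) = -0.3381, H₀ = 1.9157 rad.
Bracket: H₀ sin φ sin δ + cos φ cos δ sin H₀ = 1.9157×-0.79229×-0.25195 + 0.61015×0.96774×0.94112 = 0.382407 + 0.555700 = 0.938107.
Q̄ = (S₀/π) × [bracket] = (1361/π) × 0.938107 = 406.41 W/m².
— Configuration B (φ=+24.2°):
Solar longitude: λ_s = 360° × (212 − 80)/365.25 = 130.103°.
sin δ = sin 23.44° × sin 130.103° = 0.30427, so δ = +17.714°.
cos H₀ = −tan(+24.2°) tan(+17.714°) = -0.1435, H₀ = 1.7148 rad.
Bracket: H₀ sin φ sin δ + cos φ cos δ sin H₀ = 1.7148×0.40992×0.30427 + 0.91212×0.95259×0.98964 = 0.213881 + 0.859875 = 1.073756.
Q̄ = (S₀/π) × [bracket] = (1361/π) × 1.073756 = 465.17 W/m².
Ratio Q̄_A / Q̄_B = 406.41 / 465.17 = 0.8737.

Q̄_A / Q̄_B ≈ 0.874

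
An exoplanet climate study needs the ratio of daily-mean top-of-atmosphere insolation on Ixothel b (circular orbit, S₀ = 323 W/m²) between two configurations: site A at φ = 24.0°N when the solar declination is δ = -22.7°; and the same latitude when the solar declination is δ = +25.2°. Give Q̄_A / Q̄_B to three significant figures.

Q̄_A / Q̄_B ≈ 0.547

— Configuration A (φ=+24.0°):
cos H₀ = −tan(+24.0°) tan(-22.700°) = 0.1862, H₀ = 1.3835 rad.
Bracket: H₀ sin φ sin δ + cos φ cos δ sin H₀ = 1.3835×0.40674×-0.38591 + 0.91355×0.92254×0.98250 = -0.217161 + 0.828038 = 0.610877.
Q̄ = (S₀/π) × [bracket] = (323/π) × 0.610877 = 62.807 W/m².
— Configuration B (φ=+24.0°):
cos H₀ = −tan(+24.0°) tan(+25.200°) = -0.2095, H₀ = 1.7819 rad.
Bracket: H₀ sin φ sin δ + cos φ cos δ sin H₀ = 1.7819×0.40674×0.42578 + 0.91355×0.90483×0.97781 = 0.308593 + 0.808265 = 1.116858.
Q̄ = (S₀/π) × [bracket] = (323/π) × 1.116858 = 114.83 W/m².
Ratio Q̄_A / Q̄_B = 62.807 / 114.83 = 0.5470.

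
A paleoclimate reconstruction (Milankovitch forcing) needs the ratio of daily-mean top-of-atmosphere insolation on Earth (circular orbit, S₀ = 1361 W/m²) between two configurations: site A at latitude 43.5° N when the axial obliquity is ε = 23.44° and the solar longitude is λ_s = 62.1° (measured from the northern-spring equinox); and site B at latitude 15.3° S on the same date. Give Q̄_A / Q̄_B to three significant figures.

Q̄_A / Q̄_B ≈ 1.45

— Configuration A (φ=+43.5°):
Solar declination: sin δ = sin ε · sin λ_s = sin 23.44° × sin 62.1° = 0.35155, so δ = +20.582°.
cos H₀ = −tan(+43.5°) tan(+20.582°) = -0.3564, H₀ = 1.9352 rad.
Bracket: H₀ sin φ sin δ + cos φ cos δ sin H₀ = 1.9352×0.68835×0.35155 + 0.72537×0.93617×0.93435 = 0.468298 + 0.634489 = 1.102787.
Q̄ = (S₀/π) × [bracket] = (1361/π) × 1.102787 = 477.75 W/m².
— Configuration B (φ=-15.3°):
cos H₀ = −tan(-15.3°) tan(+20.582°) = 0.1027, H₀ = 1.4679 rad.
Bracket: H₀ sin φ sin δ + cos φ cos δ sin H₀ = 1.4679×-0.26387×0.35155 + 0.96456×0.93617×0.99471 = -0.136168 + 0.898215 = 0.762047.
Q̄ = (S₀/π) × [bracket] = (1361/π) × 0.762047 = 330.13 W/m².
Ratio Q̄_A / Q̄_B = 477.75 / 330.13 = 1.447.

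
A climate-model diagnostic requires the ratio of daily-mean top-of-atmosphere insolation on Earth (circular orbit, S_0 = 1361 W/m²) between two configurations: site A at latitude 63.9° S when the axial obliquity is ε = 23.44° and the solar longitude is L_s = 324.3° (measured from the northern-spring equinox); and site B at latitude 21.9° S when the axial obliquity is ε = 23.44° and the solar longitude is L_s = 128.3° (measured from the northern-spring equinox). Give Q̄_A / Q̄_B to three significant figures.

Q̄_A / Q̄_B ≈ 1.14

— Configuration A (ϕ=-63.9°):
Solar declination: sin δ = sin ε · sin L_s = sin 23.44° × sin 324.3° = -0.23213, so δ = -13.422°.
cos h₀ = −tan(-63.9°) tan(-13.422°) = -0.4871, h₀ = 2.0796 rad.
Bracket: h₀ sin ϕ sin δ + cos ϕ cos δ sin h₀ = 2.0796×-0.89803×-0.23213 + 0.43994×0.97269×0.87333 = 0.433513 + 0.373720 = 0.807233.
Q̄ = (S_0/π) × [bracket] = (1361/π) × 0.807233 = 349.71 W/m².
— Configuration B (ϕ=-21.9°):
Solar declination: sin δ = sin ε · sin L_s = sin 23.44° × sin 128.3° = 0.31218, so δ = +18.190°.
cos h₀ = −tan(-21.9°) tan(+18.190°) = 0.1321, h₀ = 1.4383 rad.
Bracket: h₀ sin ϕ sin δ + cos ϕ cos δ sin h₀ = 1.4383×-0.37299×0.31218 + 0.92784×0.95002×0.99124 = -0.167476 + 0.873745 = 0.706269.
Q̄ = (S_0/π) × [bracket] = (1361/π) × 0.706269 = 305.97 W/m².
Ratio Q̄_A / Q̄_B = 349.71 / 305.97 = 1.143.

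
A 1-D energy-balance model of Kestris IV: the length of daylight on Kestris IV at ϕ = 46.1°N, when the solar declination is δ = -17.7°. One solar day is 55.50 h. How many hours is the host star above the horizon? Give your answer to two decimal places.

21.78 h

cos h₀ = −tan ϕ · tan δ = −tan(+46.1°) × tan(-17.700°) = 0.3316, so h₀ = 1.2328 rad = 70.63°.
Daylight = 2h₀/(2π) × 55.50 h = (1.2328/π) × 55.50 = 21.78 h.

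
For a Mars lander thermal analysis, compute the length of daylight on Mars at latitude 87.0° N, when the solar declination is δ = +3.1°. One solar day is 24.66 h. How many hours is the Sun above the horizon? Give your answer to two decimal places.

Sunrise equation: cos h₀ = −tan ϕ · tan δ = -1.0334 ≤ −1, so the Sun never sets (polar day) and h₀ = π.
Daylight = 2h₀/(2π) × 24.66 h = (3.1416/π) × 24.66 = 24.66 h.

24.66 h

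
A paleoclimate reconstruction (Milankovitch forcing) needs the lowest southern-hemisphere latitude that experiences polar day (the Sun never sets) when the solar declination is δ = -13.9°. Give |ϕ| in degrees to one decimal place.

Polar day requires cos h₀ = −tan ϕ tan δ ≤ −1, i.e. tan ϕ tan δ ≥ 1.
The boundary is |tan ϕ| · |tan δ| = 1, so |ϕ| = 90° − |δ| = 90° − 13.9° = 76.1° in the southern hemisphere.

|ϕ| = 76.1°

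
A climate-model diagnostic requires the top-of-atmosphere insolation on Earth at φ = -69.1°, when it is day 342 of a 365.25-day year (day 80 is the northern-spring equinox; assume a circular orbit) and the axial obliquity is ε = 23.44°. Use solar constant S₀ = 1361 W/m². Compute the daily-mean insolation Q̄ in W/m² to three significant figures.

Solar longitude: λ_s = 360° × (342 − 80)/365.25 = 258.234°.
sin δ = sin 23.44° × sin 258.234° = -0.38943, so δ = -22.919°.
cos H₀ = −tan(-69.1°) tan(-22.919°) = -1.1072 ≤ −1 ⇒ polar day, H₀ = π.
Bracket: H₀ sin φ sin δ + cos φ cos δ sin H₀ = 3.1416×-0.93420×-0.38943 + 0.35674×0.92106×0.00000 = 1.142931 + 0.000000 = 1.142931.
Q̄ = (S₀/π) × [bracket] = (1361/π) × 1.142931 = 495.1 W/m².

Q̄ ≈ 495 W/m²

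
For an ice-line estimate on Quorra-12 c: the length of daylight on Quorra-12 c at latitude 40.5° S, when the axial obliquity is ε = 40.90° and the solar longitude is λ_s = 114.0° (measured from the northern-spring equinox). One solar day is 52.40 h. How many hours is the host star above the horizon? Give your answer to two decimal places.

14.67 h

Solar declination: sin δ = sin ε · sin λ_s = sin 40.90° × sin 114.0° = 0.59814, so δ = +36.736°.
cos H₀ = −tan φ · tan δ = −tan(-40.5°) × tan(+36.736°) = 0.6375, so H₀ = 0.8796 rad = 50.40°.
Daylight = 2H₀/(2π) × 52.40 h = (0.8796/π) × 52.40 = 14.67 h.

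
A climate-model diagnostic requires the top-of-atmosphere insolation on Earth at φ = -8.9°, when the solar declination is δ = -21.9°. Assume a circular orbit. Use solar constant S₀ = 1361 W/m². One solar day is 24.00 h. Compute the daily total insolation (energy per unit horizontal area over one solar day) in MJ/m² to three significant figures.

cos H₀ = −tan(-8.9°) tan(-21.900°) = -0.0630, H₀ = 1.6338 rad.
Bracket: H₀ sin φ sin δ + cos φ cos δ sin H₀ = 1.6338×-0.15471×-0.37299 + 0.98796×0.92784×0.99802 = 0.094279 + 0.914854 = 1.009133.
Q̄ = (S₀/π) × [bracket] = (1361/π) × 1.009133 = 437.18 W/m².
Daily total = Q̄ × 24.00 h × 3600 s/h = 437.18 × 24.00 × 3600 / 10⁶ = 37.77 MJ/m².

37.8 MJ/m²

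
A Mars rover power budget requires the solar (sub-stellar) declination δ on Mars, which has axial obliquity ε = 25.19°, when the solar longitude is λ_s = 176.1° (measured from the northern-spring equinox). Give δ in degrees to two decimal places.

sin δ = sin ε · sin λ_s = sin 25.19° × sin 176.1° = 0.028949.
δ = arcsin(0.028949) = +1.66°.

δ = +1.66°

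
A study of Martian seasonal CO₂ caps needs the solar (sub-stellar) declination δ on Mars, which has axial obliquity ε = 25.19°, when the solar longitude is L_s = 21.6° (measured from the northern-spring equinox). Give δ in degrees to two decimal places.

sin δ = sin ε · sin L_s = sin 25.19° × sin 21.6° = 0.156682.
δ = arcsin(0.156682) = +9.01°.

δ = +9.01°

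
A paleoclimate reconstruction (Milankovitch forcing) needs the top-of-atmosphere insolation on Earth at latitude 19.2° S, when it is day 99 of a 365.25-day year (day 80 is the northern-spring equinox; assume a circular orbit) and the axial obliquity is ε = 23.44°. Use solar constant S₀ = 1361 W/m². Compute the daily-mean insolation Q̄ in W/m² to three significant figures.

Q̄ ≈ 378 W/m²

Solar longitude: λ_s = 360° × (99 − 80)/365.25 = 18.727°.
sin δ = sin 23.44° × sin 18.727° = 0.12771, so δ = +7.337°.
cos H₀ = −tan(-19.2°) tan(+7.337°) = 0.0448, H₀ = 1.5259 rad.
Bracket: H₀ sin φ sin δ + cos φ cos δ sin H₀ = 1.5259×-0.32887×0.12771 + 0.94438×0.99181×0.99899 = -0.064088 + 0.935700 = 0.871612.
Q̄ = (S₀/π) × [bracket] = (1361/π) × 0.871612 = 377.6 W/m².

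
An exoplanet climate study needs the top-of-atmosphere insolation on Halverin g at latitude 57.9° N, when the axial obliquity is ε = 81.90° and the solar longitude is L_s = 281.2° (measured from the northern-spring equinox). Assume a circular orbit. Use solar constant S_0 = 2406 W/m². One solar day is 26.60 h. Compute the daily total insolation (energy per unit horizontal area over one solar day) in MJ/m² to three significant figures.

Solar declination: sin δ = sin ε · sin L_s = sin 81.90° × sin 281.2° = -0.97117, so δ = -76.208°.
cos h₀ = −tan(+57.9°) tan(-76.208°) = 6.4942 ≥ 1 ⇒ polar night, h₀ = 0 and Q̄ = 0.
Daily total = Q̄ × 26.60 h × 3600 s/h = 0.00 MJ/m².

0.00 MJ/m²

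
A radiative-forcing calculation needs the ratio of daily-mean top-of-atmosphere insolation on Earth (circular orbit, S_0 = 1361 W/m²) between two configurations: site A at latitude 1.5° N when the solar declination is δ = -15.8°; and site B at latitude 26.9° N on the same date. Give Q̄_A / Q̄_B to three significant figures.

Q̄_A / Q̄_B ≈ 1.41

— Configuration A (ϕ=+1.5°):
cos h₀ = −tan(+1.5°) tan(-15.800°) = 0.0074, h₀ = 1.5634 rad.
Bracket: h₀ sin ϕ sin δ + cos ϕ cos δ sin h₀ = 1.5634×0.02618×-0.27228 + 0.99966×0.96222×0.99997 = -0.011144 + 0.961864 = 0.950720.
Q̄ = (S_0/π) × [bracket] = (1361/π) × 0.950720 = 411.87 W/m².
— Configuration B (ϕ=+26.9°):
cos h₀ = −tan(+26.9°) tan(-15.800°) = 0.1436, h₀ = 1.4267 rad.
Bracket: h₀ sin ϕ sin δ + cos ϕ cos δ sin h₀ = 1.4267×0.45243×-0.27228 + 0.89180×0.96222×0.98964 = -0.175752 + 0.849218 = 0.673466.
Q̄ = (S_0/π) × [bracket] = (1361/π) × 0.673466 = 291.76 W/m².
Ratio Q̄_A / Q̄_B = 411.87 / 291.76 = 1.412.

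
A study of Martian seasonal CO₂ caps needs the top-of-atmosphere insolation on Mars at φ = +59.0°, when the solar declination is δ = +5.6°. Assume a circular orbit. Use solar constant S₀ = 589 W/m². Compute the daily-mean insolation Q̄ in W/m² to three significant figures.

Q̄ ≈ 122 W/m²

cos H₀ = −tan(+59.0°) tan(+5.600°) = -0.1632, H₀ = 1.7347 rad.
Bracket: H₀ sin φ sin δ + cos φ cos δ sin H₀ = 1.7347×0.85717×0.09758 + 0.51504×0.99523×0.98660 = 0.145095 + 0.505715 = 0.650810.
Q̄ = (S₀/π) × [bracket] = (589/π) × 0.650810 = 122.0 W/m².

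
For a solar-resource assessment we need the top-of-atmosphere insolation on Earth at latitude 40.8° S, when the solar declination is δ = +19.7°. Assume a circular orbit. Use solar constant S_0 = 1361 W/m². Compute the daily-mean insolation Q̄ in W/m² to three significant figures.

cos h₀ = −tan(-40.8°) tan(+19.700°) = 0.3091, h₀ = 1.2566 rad.
Bracket: h₀ sin ϕ sin δ + cos ϕ cos δ sin h₀ = 1.2566×-0.65342×0.33710 + 0.75700×0.94147×0.95104 = -0.276789 + 0.677799 = 0.401010.
Q̄ = (S_0/π) × [bracket] = (1361/π) × 0.401010 = 173.7 W/m².

Q̄ ≈ 174 W/m²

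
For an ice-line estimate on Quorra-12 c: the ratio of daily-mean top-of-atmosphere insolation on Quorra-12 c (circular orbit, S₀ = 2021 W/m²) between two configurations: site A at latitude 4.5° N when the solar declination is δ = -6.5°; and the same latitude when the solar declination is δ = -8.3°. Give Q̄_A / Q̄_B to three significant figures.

— Configuration A (φ=+4.5°):
cos H₀ = −tan(+4.5°) tan(-6.500°) = 0.0090, H₀ = 1.5618 rad.
Bracket: H₀ sin φ sin δ + cos φ cos δ sin H₀ = 1.5618×0.07846×-0.11320 + 0.99692×0.99357×0.99996 = -0.013871 + 0.990470 = 0.976599.
Q̄ = (S₀/π) × [bracket] = (2021/π) × 0.976599 = 628.25 W/m².
— Configuration B (φ=+4.5°):
cos H₀ = −tan(+4.5°) tan(-8.300°) = 0.0115, H₀ = 1.5593 rad.
Bracket: H₀ sin φ sin δ + cos φ cos δ sin H₀ = 1.5593×0.07846×-0.14436 + 0.99692×0.98953×0.99993 = -0.017661 + 0.986413 = 0.968752.
Q̄ = (S₀/π) × [bracket] = (2021/π) × 0.968752 = 623.20 W/m².
Ratio Q̄_A / Q̄_B = 628.25 / 623.20 = 1.008.

Q̄_A / Q̄_B ≈ 1.01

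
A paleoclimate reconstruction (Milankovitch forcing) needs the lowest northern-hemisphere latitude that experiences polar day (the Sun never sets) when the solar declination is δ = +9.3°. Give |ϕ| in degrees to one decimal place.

|ϕ| = 80.7°

Polar day requires cos h₀ = −tan ϕ tan δ ≤ −1, i.e. tan ϕ tan δ ≥ 1.
The boundary is |tan ϕ| · |tan δ| = 1, so |ϕ| = 90° − |δ| = 90° − 9.3° = 80.7° in the northern hemisphere.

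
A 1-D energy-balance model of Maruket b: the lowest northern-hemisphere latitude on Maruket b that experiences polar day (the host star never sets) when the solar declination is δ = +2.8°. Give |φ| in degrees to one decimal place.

Polar day requires cos H₀ = −tan φ tan δ ≤ −1, i.e. tan φ tan δ ≥ 1.
The boundary is |tan φ| · |tan δ| = 1, so |φ| = 90° − |δ| = 90° − 2.8° = 87.2° in the northern hemisphere.

|φ| = 87.2°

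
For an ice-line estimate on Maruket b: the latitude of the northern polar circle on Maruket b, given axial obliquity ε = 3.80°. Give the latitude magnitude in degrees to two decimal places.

The polar circle is the lowest latitude that experiences at least one full rotation of continuous daylight at the northern-summer solstice; it lies at |φ| = 90° − ε = 90° − 3.80° = 86.20°.

86.20°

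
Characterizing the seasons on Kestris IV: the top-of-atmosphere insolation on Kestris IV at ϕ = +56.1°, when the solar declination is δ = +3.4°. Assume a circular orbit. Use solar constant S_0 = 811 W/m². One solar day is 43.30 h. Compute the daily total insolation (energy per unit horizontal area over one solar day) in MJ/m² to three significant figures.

cos h₀ = −tan(+56.1°) tan(+3.400°) = -0.0884, h₀ = 1.6593 rad.
Bracket: h₀ sin ϕ sin δ + cos ϕ cos δ sin h₀ = 1.6593×0.83001×0.05931 + 0.55775×0.99824×0.99608 = 0.081684 + 0.554586 = 0.636270.
Q̄ = (S_0/π) × [bracket] = (811/π) × 0.636270 = 164.25 W/m².
Daily total = Q̄ × 43.30 h × 3600 s/h = 164.25 × 43.30 × 3600 / 10⁶ = 25.60 MJ/m².

25.6 MJ/m²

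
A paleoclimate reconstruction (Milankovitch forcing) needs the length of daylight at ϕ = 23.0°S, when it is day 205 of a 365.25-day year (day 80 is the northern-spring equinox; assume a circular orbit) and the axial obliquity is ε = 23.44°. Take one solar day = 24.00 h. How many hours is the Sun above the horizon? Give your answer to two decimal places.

10.85 h

Solar longitude: L_s = 360° × (205 − 80)/365.25 = 123.203°.
sin δ = sin 23.44° × sin 123.203° = 0.33284, so δ = +19.441°.
cos h₀ = −tan ϕ · tan δ = −tan(-23.0°) × tan(+19.441°) = 0.1498, so h₀ = 1.4204 rad = 81.38°.
Daylight = 2h₀/(2π) × 24.00 h = (1.4204/π) × 24.00 = 10.85 h.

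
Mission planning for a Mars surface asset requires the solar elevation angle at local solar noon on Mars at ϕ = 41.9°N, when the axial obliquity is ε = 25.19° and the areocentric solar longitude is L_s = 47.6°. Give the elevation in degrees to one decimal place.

66.4°

sin δ = sin 25.19° × sin 47.6° = 0.31430, so δ = +18.319°.
At local noon the hour angle is zero, so the zenith angle equals |ϕ − δ| = |+41.9° − (+18.319°)| = 23.581°.
Elevation = 90° − 23.581° = 66.4°.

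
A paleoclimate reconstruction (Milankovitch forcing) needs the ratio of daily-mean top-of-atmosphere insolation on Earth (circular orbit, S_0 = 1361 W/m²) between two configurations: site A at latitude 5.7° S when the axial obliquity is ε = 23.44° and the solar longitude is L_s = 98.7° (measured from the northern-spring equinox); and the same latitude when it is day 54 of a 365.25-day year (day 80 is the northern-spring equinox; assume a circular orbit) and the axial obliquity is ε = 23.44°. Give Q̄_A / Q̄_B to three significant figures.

Q̄_A / Q̄_B ≈ 0.848

— Configuration A (ϕ=-5.7°):
Solar declination: sin δ = sin ε · sin L_s = sin 23.44° × sin 98.7° = 0.39321, so δ = +23.154°.
cos h₀ = −tan(-5.7°) tan(+23.154°) = 0.0427, h₀ = 1.5281 rad.
Bracket: h₀ sin ϕ sin δ + cos ϕ cos δ sin h₀ = 1.5281×-0.09932×0.39321 + 0.99506×0.91945×0.99909 = -0.059678 + 0.914075 = 0.854397.
Q̄ = (S_0/π) × [bracket] = (1361/π) × 0.854397 = 370.14 W/m².
— Configuration B (ϕ=-5.7°):
Solar longitude: L_s = 360° × (54 − 80)/365.25 = -25.626°, i.e. -25.626° + 360° = 334.374°.
sin δ = sin 23.44° × sin 334.374° = -0.17204, so δ = -9.907°.
cos h₀ = −tan(-5.7°) tan(-9.907°) = -0.0174, h₀ = 1.5882 rad.
Bracket: h₀ sin ϕ sin δ + cos ϕ cos δ sin h₀ = 1.5882×-0.09932×-0.17204 + 0.99506×0.98509×0.99985 = 0.027138 + 0.980077 = 1.007215.
Q̄ = (S_0/π) × [bracket] = (1361/π) × 1.007215 = 436.35 W/m².
Ratio Q̄_A / Q̄_B = 370.14 / 436.35 = 0.8483.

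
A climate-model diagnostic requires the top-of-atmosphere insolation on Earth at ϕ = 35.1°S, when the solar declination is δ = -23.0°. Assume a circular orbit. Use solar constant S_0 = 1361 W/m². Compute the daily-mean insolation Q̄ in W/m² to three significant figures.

cos h₀ = −tan(-35.1°) tan(-23.000°) = -0.2983, h₀ = 1.8737 rad.
Bracket: h₀ sin ϕ sin δ + cos ϕ cos δ sin h₀ = 1.8737×-0.57501×-0.39073 + 0.81815×0.92050×0.95446 = 0.420971 + 0.718811 = 1.139782.
Q̄ = (S_0/π) × [bracket] = (1361/π) × 1.139782 = 493.8 W/m².

Q̄ ≈ 494 W/m²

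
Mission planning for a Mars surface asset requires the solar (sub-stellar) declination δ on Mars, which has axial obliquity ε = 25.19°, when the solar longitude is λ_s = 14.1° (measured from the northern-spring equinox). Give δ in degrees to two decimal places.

sin δ = sin ε · sin λ_s = sin 25.19° × sin 14.1° = 0.103688.
δ = arcsin(0.103688) = +5.95°.

δ = +5.95°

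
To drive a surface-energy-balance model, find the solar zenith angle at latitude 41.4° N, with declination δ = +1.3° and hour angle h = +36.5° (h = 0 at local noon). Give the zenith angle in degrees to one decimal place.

cos θ_z = sin ϕ sin δ + cos ϕ cos δ cos h = 0.015003 + 0.602827 = 0.617830.
θ_z = arccos(0.617830) = 51.8°.

θ_z = 51.8°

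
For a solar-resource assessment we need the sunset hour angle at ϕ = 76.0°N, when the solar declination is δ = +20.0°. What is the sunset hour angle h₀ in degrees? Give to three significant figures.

h₀ = 180°

Sunrise equation: cos h₀ = −tan ϕ · tan δ = -1.4598 ≤ −1, so the Sun never sets (polar day) and h₀ = π.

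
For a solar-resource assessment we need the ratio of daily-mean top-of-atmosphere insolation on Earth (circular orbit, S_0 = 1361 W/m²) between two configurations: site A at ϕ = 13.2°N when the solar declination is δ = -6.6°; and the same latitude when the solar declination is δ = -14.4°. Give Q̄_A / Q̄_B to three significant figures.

— Configuration A (ϕ=+13.2°):
cos h₀ = −tan(+13.2°) tan(-6.600°) = 0.0271, h₀ = 1.5437 rad.
Bracket: h₀ sin ϕ sin δ + cos ϕ cos δ sin h₀ = 1.5437×0.22835×-0.11494 + 0.97358×0.99337×0.99963 = -0.040517 + 0.966767 = 0.926250.
Q̄ = (S_0/π) × [bracket] = (1361/π) × 0.926250 = 401.27 W/m².
— Configuration B (ϕ=+13.2°):
cos h₀ = −tan(+13.2°) tan(-14.400°) = 0.0602, h₀ = 1.5105 rad.
Bracket: h₀ sin ϕ sin δ + cos ϕ cos δ sin h₀ = 1.5105×0.22835×-0.24869 + 0.97358×0.96858×0.99819 = -0.085779 + 0.941283 = 0.855504.
Q̄ = (S_0/π) × [bracket] = (1361/π) × 0.855504 = 370.62 W/m².
Ratio Q̄_A / Q̄_B = 401.27 / 370.62 = 1.083.

Q̄_A / Q̄_B ≈ 1.08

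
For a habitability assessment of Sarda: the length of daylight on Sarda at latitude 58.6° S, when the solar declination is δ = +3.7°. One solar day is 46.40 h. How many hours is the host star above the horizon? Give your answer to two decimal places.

21.63 h

cos H₀ = −tan φ · tan δ = −tan(-58.6°) × tan(+3.700°) = 0.1059, so H₀ = 1.4647 rad = 83.92°.
Daylight = 2H₀/(2π) × 46.40 h = (1.4647/π) × 46.40 = 21.63 h.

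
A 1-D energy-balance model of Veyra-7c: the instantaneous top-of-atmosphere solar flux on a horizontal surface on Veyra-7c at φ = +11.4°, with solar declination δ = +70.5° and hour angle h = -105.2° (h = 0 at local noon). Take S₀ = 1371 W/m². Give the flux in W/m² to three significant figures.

cos θ_z = sin φ sin δ + cos φ cos δ cos h = 0.186320 + -0.085794 = 0.100526.
Flux = S₀ · cos θ_z = 1371 × 0.100526 = 137.8 W/m².

138 W/m²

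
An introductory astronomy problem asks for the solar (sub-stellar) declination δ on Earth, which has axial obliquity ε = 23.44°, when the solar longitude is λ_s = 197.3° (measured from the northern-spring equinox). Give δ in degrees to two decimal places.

sin δ = sin ε · sin λ_s = sin 23.44° × sin 197.3° = -0.118292.
δ = arcsin(-0.118292) = -6.79°.

δ = -6.79°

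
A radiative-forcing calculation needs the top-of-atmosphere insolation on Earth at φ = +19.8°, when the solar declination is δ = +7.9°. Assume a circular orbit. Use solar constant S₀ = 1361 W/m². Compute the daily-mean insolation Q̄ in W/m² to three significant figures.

Q̄ ≈ 436 W/m²

cos H₀ = −tan(+19.8°) tan(+7.900°) = -0.0500, H₀ = 1.6208 rad.
Bracket: H₀ sin φ sin δ + cos φ cos δ sin H₀ = 1.6208×0.33874×0.13744 + 0.94088×0.99051×0.99875 = 0.075459 + 0.930786 = 1.006245.
Q̄ = (S₀/π) × [bracket] = (1361/π) × 1.006245 = 435.9 W/m².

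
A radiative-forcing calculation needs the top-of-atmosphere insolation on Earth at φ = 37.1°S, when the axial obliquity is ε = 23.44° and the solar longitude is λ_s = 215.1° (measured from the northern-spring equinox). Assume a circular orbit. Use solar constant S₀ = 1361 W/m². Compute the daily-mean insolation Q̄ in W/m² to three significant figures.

Solar declination: sin δ = sin ε · sin λ_s = sin 23.44° × sin 215.1° = -0.22873, so δ = -13.222°.
cos H₀ = −tan(-37.1°) tan(-13.222°) = -0.1777, H₀ = 1.7494 rad.
Bracket: H₀ sin φ sin δ + cos φ cos δ sin H₀ = 1.7494×-0.60321×-0.22873 + 0.79758×0.97349×0.98409 = 0.241369 + 0.764083 = 1.005452.
Q̄ = (S₀/π) × [bracket] = (1361/π) × 1.005452 = 435.6 W/m².

Q̄ ≈ 436 W/m²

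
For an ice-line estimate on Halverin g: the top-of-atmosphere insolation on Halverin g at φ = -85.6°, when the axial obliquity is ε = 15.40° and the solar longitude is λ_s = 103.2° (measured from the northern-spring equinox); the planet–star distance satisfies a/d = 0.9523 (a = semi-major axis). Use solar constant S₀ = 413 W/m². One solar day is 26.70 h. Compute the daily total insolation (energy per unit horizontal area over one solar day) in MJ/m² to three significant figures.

0.00 MJ/m²

Solar declination: sin δ = sin ε · sin λ_s = sin 15.40° × sin 103.2° = 0.25854, so δ = +14.983°.
cos H₀ = −tan(-85.6°) tan(+14.983°) = 3.4783 ≥ 1 ⇒ polar night, H₀ = 0 and Q̄ = 0.
Inverse-square distance factor (a/d)² = 0.9523² = 0.906875.
Daily total = Q̄ × 26.70 h × 3600 s/h = 0.00 MJ/m².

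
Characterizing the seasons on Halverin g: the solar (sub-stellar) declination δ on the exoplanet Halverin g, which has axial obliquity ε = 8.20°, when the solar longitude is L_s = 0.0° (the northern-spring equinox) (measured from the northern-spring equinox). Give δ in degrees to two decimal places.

sin δ = sin ε · sin L_s = sin 8.20° × sin 0.0° = 0.000000.
δ = arcsin(0.000000) = +0.00°.

δ = +0.00°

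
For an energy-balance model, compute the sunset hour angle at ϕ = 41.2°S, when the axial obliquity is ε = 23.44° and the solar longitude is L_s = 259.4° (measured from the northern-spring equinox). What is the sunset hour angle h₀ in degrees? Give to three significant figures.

Solar declination: sin δ = sin ε · sin L_s = sin 23.44° × sin 259.4° = -0.39100, so δ = -23.017°.
cos h₀ = −tan ϕ · tan δ = −tan(-41.2°) × tan(-23.017°) = -0.3719, so h₀ = 1.9519 rad = 111.83°.

h₀ = 112°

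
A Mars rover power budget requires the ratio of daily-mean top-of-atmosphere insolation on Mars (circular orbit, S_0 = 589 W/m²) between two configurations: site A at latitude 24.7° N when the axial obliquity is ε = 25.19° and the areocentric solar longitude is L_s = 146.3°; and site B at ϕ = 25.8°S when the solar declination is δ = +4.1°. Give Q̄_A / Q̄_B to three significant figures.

— Configuration A (ϕ=+24.7°):
sin δ = sin 25.19° × sin 146.3° = 0.23615, so δ = +13.660°.
cos h₀ = −tan(+24.7°) tan(+13.660°) = -0.1118, h₀ = 1.6828 rad.
Bracket: h₀ sin ϕ sin δ + cos ϕ cos δ sin h₀ = 1.6828×0.41787×0.23615 + 0.90851×0.97172×0.99373 = 0.166059 + 0.877282 = 1.043341.
Q̄ = (S_0/π) × [bracket] = (589/π) × 1.043341 = 195.61 W/m².
— Configuration B (ϕ=-25.8°):
cos h₀ = −tan(-25.8°) tan(+4.100°) = 0.0347, h₀ = 1.5361 rad.
Bracket: h₀ sin ϕ sin δ + cos ϕ cos δ sin h₀ = 1.5361×-0.43523×0.07150 + 0.90032×0.99744×0.99940 = -0.047802 + 0.897476 = 0.849674.
Q̄ = (S_0/π) × [bracket] = (589/π) × 0.849674 = 159.30 W/m².
Ratio Q̄_A / Q̄_B = 195.61 / 159.30 = 1.228.

Q̄_A / Q̄_B ≈ 1.23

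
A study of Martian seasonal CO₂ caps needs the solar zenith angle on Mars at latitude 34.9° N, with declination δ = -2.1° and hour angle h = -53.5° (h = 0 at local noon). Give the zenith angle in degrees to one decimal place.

θ_z = 62.2°

cos θ_z = sin φ sin δ + cos φ cos δ cos h = -0.020966 + 0.487517 = 0.466551.
θ_z = arccos(0.466551) = 62.2°.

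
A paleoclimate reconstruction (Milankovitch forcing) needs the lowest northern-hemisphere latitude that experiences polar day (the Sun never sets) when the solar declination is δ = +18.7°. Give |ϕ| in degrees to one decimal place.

|ϕ| = 71.3°

Polar day requires cos h₀ = −tan ϕ tan δ ≤ −1, i.e. tan ϕ tan δ ≥ 1.
The boundary is |tan ϕ| · |tan δ| = 1, so |ϕ| = 90° − |δ| = 90° − 18.7° = 71.3° in the northern hemisphere.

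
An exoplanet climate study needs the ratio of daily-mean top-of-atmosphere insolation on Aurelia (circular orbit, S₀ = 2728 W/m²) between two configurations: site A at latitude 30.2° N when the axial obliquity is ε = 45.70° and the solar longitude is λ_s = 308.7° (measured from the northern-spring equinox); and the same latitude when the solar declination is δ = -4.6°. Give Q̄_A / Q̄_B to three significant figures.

Q̄_A / Q̄_B ≈ 0.415

— Configuration A (φ=+30.2°):
Solar declination: sin δ = sin ε · sin λ_s = sin 45.70° × sin 308.7° = -0.55855, so δ = -33.955°.
cos H₀ = −tan(+30.2°) tan(-33.955°) = 0.3919, H₀ = 1.1681 rad.
Bracket: H₀ sin φ sin δ + cos φ cos δ sin H₀ = 1.1681×0.50302×-0.55855 + 0.86427×0.82947×0.92000 = -0.328192 + 0.659535 = 0.331343.
Q̄ = (S₀/π) × [bracket] = (2728/π) × 0.331343 = 287.72 W/m².
— Configuration B (φ=+30.2°):
cos H₀ = −tan(+30.2°) tan(-4.600°) = 0.0468, H₀ = 1.5240 rad.
Bracket: H₀ sin φ sin δ + cos φ cos δ sin H₀ = 1.5240×0.50302×-0.08020 + 0.86427×0.99678×0.99890 = -0.061482 + 0.860539 = 0.799057.
Q̄ = (S₀/π) × [bracket] = (2728/π) × 0.799057 = 693.86 W/m².
Ratio Q̄_A / Q̄_B = 287.72 / 693.86 = 0.4147.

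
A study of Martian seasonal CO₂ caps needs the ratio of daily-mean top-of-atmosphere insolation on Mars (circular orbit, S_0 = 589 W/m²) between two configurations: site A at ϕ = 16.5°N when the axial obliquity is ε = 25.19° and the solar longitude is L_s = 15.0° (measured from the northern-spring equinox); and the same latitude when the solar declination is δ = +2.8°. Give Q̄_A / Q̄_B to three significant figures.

— Configuration A (ϕ=+16.5°):
Solar declination: sin δ = sin ε · sin L_s = sin 25.19° × sin 15.0° = 0.11016, so δ = +6.324°.
cos h₀ = −tan(+16.5°) tan(+6.324°) = -0.0328, h₀ = 1.6036 rad.
Bracket: h₀ sin ϕ sin δ + cos ϕ cos δ sin h₀ = 1.6036×0.28402×0.11016 + 0.95882×0.99391×0.99946 = 0.050173 + 0.952466 = 1.002639.
Q̄ = (S_0/π) × [bracket] = (589/π) × 1.002639 = 187.98 W/m².
— Configuration B (ϕ=+16.5°):
cos h₀ = −tan(+16.5°) tan(+2.800°) = -0.0145, h₀ = 1.5853 rad.
Bracket: h₀ sin ϕ sin δ + cos ϕ cos δ sin h₀ = 1.5853×0.28402×0.04885 + 0.95882×0.99881×0.99990 = 0.021995 + 0.957583 = 0.979578.
Q̄ = (S_0/π) × [bracket] = (589/π) × 0.979578 = 183.66 W/m².
Ratio Q̄_A / Q̄_B = 187.98 / 183.66 = 1.024.

Q̄_A / Q̄_B ≈ 1.02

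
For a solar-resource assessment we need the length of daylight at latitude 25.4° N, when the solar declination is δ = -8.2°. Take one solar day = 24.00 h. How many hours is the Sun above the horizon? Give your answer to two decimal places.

11.48 h

cos h₀ = −tan ϕ · tan δ = −tan(+25.4°) × tan(-8.200°) = 0.0684, so h₀ = 1.5023 rad = 86.08°.
Daylight = 2h₀/(2π) × 24.00 h = (1.5023/π) × 24.00 = 11.48 h.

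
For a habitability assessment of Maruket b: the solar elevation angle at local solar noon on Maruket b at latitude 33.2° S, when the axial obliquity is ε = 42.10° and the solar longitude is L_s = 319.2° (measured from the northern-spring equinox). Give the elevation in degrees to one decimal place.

Solar declination: sin δ = sin ε · sin L_s = sin 42.10° × sin 319.2° = -0.43807, so δ = -25.981°.
At local noon the hour angle is zero, so the zenith angle equals |ϕ − δ| = |-33.2° − (-25.981°)| = 7.219°.
Elevation = 90° − 7.219° = 82.8°.

82.8°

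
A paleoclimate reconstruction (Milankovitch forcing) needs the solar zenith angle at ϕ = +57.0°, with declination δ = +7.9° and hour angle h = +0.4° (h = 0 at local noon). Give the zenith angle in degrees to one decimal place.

cos θ_z = sin ϕ sin δ + cos ϕ cos δ cos h = 0.115271 + 0.539457 = 0.654728.
θ_z = arccos(0.654728) = 49.1°.

θ_z = 49.1°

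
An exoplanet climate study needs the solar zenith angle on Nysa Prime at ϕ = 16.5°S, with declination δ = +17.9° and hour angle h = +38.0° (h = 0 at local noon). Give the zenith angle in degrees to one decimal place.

θ_z = 50.8°

cos θ_z = sin ϕ sin δ + cos ϕ cos δ cos h = -0.087294 + 0.718987 = 0.631693.
θ_z = arccos(0.631693) = 50.8°.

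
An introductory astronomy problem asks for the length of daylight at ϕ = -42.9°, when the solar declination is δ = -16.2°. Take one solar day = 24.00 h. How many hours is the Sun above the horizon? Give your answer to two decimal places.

cos h₀ = −tan ϕ · tan δ = −tan(-42.9°) × tan(-16.200°) = -0.2700, so h₀ = 1.8442 rad = 105.66°.
Daylight = 2h₀/(2π) × 24.00 h = (1.8442/π) × 24.00 = 14.09 h.

14.09 h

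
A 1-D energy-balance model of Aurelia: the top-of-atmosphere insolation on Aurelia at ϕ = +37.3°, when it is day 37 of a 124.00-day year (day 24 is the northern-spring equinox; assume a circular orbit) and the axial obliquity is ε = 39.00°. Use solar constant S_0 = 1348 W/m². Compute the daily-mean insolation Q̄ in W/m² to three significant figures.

Q̄ ≈ 488 W/m²

Solar longitude: L_s = 360° × (37 − 24)/124.00 = 37.742°.
sin δ = sin 39.00° × sin 37.742° = 0.38521, so δ = +22.657°.
cos h₀ = −tan(+37.3°) tan(+22.657°) = -0.3180, h₀ = 1.8944 rad.
Bracket: h₀ sin ϕ sin δ + cos ϕ cos δ sin h₀ = 1.8944×0.60599×0.38521 + 0.79547×0.92283×0.94809 = 0.442216 + 0.695977 = 1.138193.
Q̄ = (S_0/π) × [bracket] = (1348/π) × 1.138193 = 488.4 W/m².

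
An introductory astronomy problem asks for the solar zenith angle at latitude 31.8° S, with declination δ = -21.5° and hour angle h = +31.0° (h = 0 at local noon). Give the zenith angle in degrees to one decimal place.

θ_z = 29.4°

cos θ_z = sin φ sin δ + cos φ cos δ cos h = 0.193130 + 0.677809 = 0.870939.
θ_z = arccos(0.870939) = 29.4°.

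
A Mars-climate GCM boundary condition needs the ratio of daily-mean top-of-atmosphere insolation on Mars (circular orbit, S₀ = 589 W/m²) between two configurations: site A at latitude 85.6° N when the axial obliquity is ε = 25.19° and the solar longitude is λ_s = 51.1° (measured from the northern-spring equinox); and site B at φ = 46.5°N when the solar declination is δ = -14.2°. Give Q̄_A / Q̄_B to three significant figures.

Q̄_A / Q̄_B ≈ 2.52

— Configuration A (φ=+85.6°):
Solar declination: sin δ = sin ε · sin λ_s = sin 25.19° × sin 51.1° = 0.33124, so δ = +19.344°.
cos H₀ = −tan(+85.6°) tan(+19.344°) = -4.5624 ≤ −1 ⇒ polar day, H₀ = π.
Bracket: H₀ sin φ sin δ + cos φ cos δ sin H₀ = 3.1416×0.99705×0.33124 + 0.07672×0.94355×0.00000 = 1.037554 + 0.000000 = 1.037554.
Q̄ = (S₀/π) × [bracket] = (589/π) × 1.037554 = 194.53 W/m².
— Configuration B (φ=+46.5°):
cos H₀ = −tan(+46.5°) tan(-14.200°) = 0.2666, H₀ = 1.3009 rad.
Bracket: H₀ sin φ sin δ + cos φ cos δ sin H₀ = 1.3009×0.72537×-0.24531 + 0.68835×0.96945×0.96379 = -0.231483 + 0.643157 = 0.411674.
Q̄ = (S₀/π) × [bracket] = (589/π) × 0.411674 = 77.183 W/m².
Ratio Q̄_A / Q̄_B = 194.53 / 77.183 = 2.520.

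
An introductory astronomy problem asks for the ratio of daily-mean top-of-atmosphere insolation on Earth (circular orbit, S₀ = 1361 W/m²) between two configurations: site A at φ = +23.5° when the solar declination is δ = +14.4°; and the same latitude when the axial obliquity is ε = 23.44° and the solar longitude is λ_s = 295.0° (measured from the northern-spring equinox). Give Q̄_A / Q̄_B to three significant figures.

Q̄_A / Q̄_B ≈ 1.64

— Configuration A (φ=+23.5°):
cos H₀ = −tan(+23.5°) tan(+14.400°) = -0.1116, H₀ = 1.6827 rad.
Bracket: H₀ sin φ sin δ + cos φ cos δ sin H₀ = 1.6827×0.39875×0.24869 + 0.91706×0.96858×0.99375 = 0.166865 + 0.882694 = 1.049559.
Q̄ = (S₀/π) × [bracket] = (1361/π) × 1.049559 = 454.69 W/m².
— Configuration B (φ=+23.5°):
Solar declination: sin δ = sin ε · sin λ_s = sin 23.44° × sin 295.0° = -0.36052, so δ = -21.132°.
cos H₀ = −tan(+23.5°) tan(-21.132°) = 0.1681, H₀ = 1.4019 rad.
Bracket: H₀ sin φ sin δ + cos φ cos δ sin H₀ = 1.4019×0.39875×-0.36052 + 0.91706×0.93275×0.98578 = -0.201533 + 0.843224 = 0.641691.
Q̄ = (S₀/π) × [bracket] = (1361/π) × 0.641691 = 277.99 W/m².
Ratio Q̄_A / Q̄_B = 454.69 / 277.99 = 1.636.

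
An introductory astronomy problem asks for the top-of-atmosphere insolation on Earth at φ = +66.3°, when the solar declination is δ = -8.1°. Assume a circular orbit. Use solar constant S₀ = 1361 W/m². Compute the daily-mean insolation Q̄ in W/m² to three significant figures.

Q̄ ≈ 93.7 W/m²

cos H₀ = −tan(+66.3°) tan(-8.100°) = 0.3242, H₀ = 1.2406 rad.
Bracket: H₀ sin φ sin δ + cos φ cos δ sin H₀ = 1.2406×0.91566×-0.14090 + 0.40195×0.99002×0.94598 = -0.160058 + 0.376442 = 0.216384.
Q̄ = (S₀/π) × [bracket] = (1361/π) × 0.216384 = 93.74 W/m².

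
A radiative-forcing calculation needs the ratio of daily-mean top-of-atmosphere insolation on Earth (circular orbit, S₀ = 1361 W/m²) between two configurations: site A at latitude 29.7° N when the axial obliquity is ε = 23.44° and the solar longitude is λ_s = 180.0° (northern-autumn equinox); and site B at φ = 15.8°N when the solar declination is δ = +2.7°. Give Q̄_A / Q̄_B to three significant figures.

Q̄_A / Q̄_B ≈ 0.885

— Configuration A (φ=+29.7°):
Solar declination: sin δ = sin ε · sin λ_s = sin 23.44° × sin 180.0° = 0.00000, so δ = +0.000°.
cos H₀ = −tan(+29.7°) tan(+0.000°) = -0.0000, H₀ = 1.5708 rad.
Bracket: H₀ sin φ sin δ + cos φ cos δ sin H₀ = 1.5708×0.49546×0.00000 + 0.86863×1.00000×1.00000 = 0.000000 + 0.868630 = 0.868630.
Q̄ = (S₀/π) × [bracket] = (1361/π) × 0.868630 = 376.31 W/m².
— Configuration B (φ=+15.8°):
cos H₀ = −tan(+15.8°) tan(+2.700°) = -0.0133, H₀ = 1.5841 rad.
Bracket: H₀ sin φ sin δ + cos φ cos δ sin H₀ = 1.5841×0.27228×0.04711 + 0.96222×0.99889×0.99991 = 0.020319 + 0.961065 = 0.981384.
Q̄ = (S₀/π) × [bracket] = (1361/π) × 0.981384 = 425.15 W/m².
Ratio Q̄_A / Q̄_B = 376.31 / 425.15 = 0.8851.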